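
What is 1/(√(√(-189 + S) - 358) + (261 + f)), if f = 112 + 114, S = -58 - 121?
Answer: 1/(487 + √2*√(-179 + 2*I*√23)) ≈ 0.0020482 - 7.9521e-5*I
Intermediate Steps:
S = -179
f = 226
1/(√(√(-189 + S) - 358) + (261 + f)) = 1/(√(√(-189 - 179) - 358) + (261 + 226)) = 1/(√(√(-368) - 358) + 487) = 1/(√(4*I*√23 - 358) + 487) = 1/(√(-358 + 4*I*√23) + 487) = 1/(487 + √(-358 + 4*I*√23))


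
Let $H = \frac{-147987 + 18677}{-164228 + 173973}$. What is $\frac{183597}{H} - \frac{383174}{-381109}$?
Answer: $- \frac{136362534577289}{9856240958} \approx -13835.0$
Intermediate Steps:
$H = - \frac{25862}{1949}$ ($H = - \frac{129310}{9745} = \left(-129310\right) \frac{1}{9745} = - \frac{25862}{1949} \approx -13.269$)
$\frac{183597}{H} - \frac{383174}{-381109} = \frac{183597}{- \frac{25862}{1949}} - \frac{383174}{-381109} = 183597 \left(- \frac{1949}{25862}\right) - - \frac{383174}{381109} = - \frac{357830553}{25862} + \frac{383174}{381109} = - \frac{136362534577289}{9856240958}$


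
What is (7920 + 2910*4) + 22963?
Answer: 42523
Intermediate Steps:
(7920 + 2910*4) + 22963 = (7920 + 11640) + 22963 = 19560 + 22963 = 42523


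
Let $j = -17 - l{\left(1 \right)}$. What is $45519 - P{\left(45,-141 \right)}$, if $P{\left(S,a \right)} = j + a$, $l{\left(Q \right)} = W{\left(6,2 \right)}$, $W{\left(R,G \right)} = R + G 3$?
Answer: $45689$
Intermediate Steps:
$W{\left(R,G \right)} = R + 3 G$
$l{\left(Q \right)} = 12$ ($l{\left(Q \right)} = 6 + 3 \cdot 2 = 6 + 6 = 12$)
$j = -29$ ($j = -17 - 12 = -29$)
$P{\left(S,a \right)} = -29 + a$
$45519 - P{\left(45,-141 \right)} = 45519 - \left(-29 - 141\right) = 45519 - -170 = 45519 + 170 = 45689$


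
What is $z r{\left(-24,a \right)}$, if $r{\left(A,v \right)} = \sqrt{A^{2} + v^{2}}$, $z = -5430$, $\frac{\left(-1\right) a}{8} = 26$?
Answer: $- 43440 \sqrt{685} \approx -1.1369 \cdot 10^{6}$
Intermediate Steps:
$a = -208$ ($a = \left(-8\right) 26 = -208$)
$z r{\left(-24,a \right)} = - 5430 \sqrt{\left(-24\right)^{2} + \left(-208\right)^{2}} = - 5430 \sqrt{576 + 43264} = - 5430 \sqrt{43840} = - 5430 \cdot 8 \sqrt{685} = - 43440 \sqrt{685}$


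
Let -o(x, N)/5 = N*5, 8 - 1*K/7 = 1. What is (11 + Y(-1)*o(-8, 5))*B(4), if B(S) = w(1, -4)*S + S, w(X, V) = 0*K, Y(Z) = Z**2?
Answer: -456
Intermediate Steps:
K = 49 (K = 56 - 7*1 = 56 - 7 = 49)
o(x, N) = -25*N (o(x, N) = -5*N*5 = -25*N)
w(X, V) = 0 (w(X, V) = 0*49 = 0)
B(S) = S (B(S) = 0*S + S = 0 + S = S)
(11 + Y(-1)*o(-8, 5))*B(4) = (11 + (-1)**2*(-25*5))*4 = (11 + 1*(-125))*4 = (11 - 125)*4 = -114*4 = -456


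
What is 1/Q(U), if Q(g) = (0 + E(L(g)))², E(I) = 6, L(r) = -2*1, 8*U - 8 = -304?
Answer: 1/36 ≈ 0.027778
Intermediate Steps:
U = -37 (U = 1 + (⅛)*(-304) = 1 - 38 = -37)
L(r) = -2
Q(g) = 36 (Q(g) = (0 + 6)² = 6² = 36)
1/Q(U) = 1/36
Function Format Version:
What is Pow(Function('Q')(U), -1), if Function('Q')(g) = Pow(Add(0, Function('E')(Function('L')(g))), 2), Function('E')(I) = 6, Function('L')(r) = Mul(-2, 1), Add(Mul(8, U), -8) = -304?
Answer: Rational(1, 36) ≈ 0.027778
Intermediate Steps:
U = -37 (U = Add(1, Mul(Rational(1, 8), -304)) = Add(1, -38) = -37)
Function('L')(r) = -2
Function('Q')(g) = 36 (Function('Q')(g) = Pow(Add(0, 6), 2) = Pow(6, 2) = 36)
Pow(Function('Q')(U), -1) = Pow(36, -1) = Rational(1, 36)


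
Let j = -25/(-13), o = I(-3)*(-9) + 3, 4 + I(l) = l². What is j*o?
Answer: -1050/13 ≈ -80.769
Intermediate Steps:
I(l) = -4 + l²
o = -42 (o = (-4 + (-3)²)*(-9) + 3 = (-4 + 9)*(-9) + 3 = 5*(-9) + 3 = -45 + 3 = -42)
j = 25/13 (j = -25*(-1/13) = 25/13 ≈ 1.9231)
j*o = (25/13)*(-42) = -1050/13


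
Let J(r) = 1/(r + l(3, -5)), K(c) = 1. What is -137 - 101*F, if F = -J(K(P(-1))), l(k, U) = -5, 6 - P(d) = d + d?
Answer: -649/4 ≈ -162.25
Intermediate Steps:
P(d) = 6 - 2*d (P(d) = 6 - (d + d) = 6 - 2*d)
J(r) = 1/(-5 + r) (J(r) = 1/(r - 5) = 1/(-5 + r))
F = 1/4 (F = -1/(-5 + 1) = -1/(-4) = -1*(-1/4) = 1/4 ≈ 0.25000)
-137 - 101*F = -137 - 101*1/4 = -137 - 101/4 = -649/4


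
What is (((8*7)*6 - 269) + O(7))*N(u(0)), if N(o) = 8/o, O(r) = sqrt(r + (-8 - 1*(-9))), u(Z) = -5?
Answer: -536/5 - 16*sqrt(2)/5 ≈ -111.73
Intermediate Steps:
O(r) = sqrt(1 + r) (O(r) = sqrt(r + (-8 + 9)) = sqrt(r + 1) = sqrt(1 + r))
(((8*7)*6 - 269) + O(7))*N(u(0)) = (((8*7)*6 - 269) + sqrt(1 + 7))*(8/(-5)) = ((56*6 - 269) + sqrt(8))*(8*(-1/5)) = ((336 - 269) + 2*sqrt(2))*(-8/5) = (67 + 2*sqrt(2))*(-8/5) = -536/5 - 16*sqrt(2)/5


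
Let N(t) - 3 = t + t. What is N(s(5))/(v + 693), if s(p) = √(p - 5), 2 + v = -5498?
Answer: -3/4807 ≈ -0.00062409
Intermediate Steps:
v = -5500 (v = -2 - 5498 = -5500)
s(p) = √(-5 + p)
N(t) = 3 + 2*t (N(t) = 3 + (t + t) = 3 + 2*t)
N(s(5))/(v + 693) = (3 + 2*√(-5 + 5))/(-5500 + 693) = (3 + 2*√0)/(-4807) = -(3 + 2*0)/4807 = -(3 + 0)/4807 = -1/4807*3 = -3/4807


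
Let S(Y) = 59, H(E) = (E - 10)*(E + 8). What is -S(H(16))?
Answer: -59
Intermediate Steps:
H(E) = (-10 + E)*(8 + E)
-S(H(16)) = -1*59 = -59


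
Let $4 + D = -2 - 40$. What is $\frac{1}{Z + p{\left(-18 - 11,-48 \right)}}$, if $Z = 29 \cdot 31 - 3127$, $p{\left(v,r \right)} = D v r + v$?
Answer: $- \frac{1}{66289} \approx -1.5085 \cdot 10^{-5}$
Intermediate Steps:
$D = -46$ ($D = -4 - 42 = -46$)
$p{\left(v,r \right)} = v - 46 r v$ ($p{\left(v,r \right)} = - 46 v r + v = - 46 r v + v = v - 46 r v$)
$Z = -2228$ ($Z = 899 - 3127 = -2228$)
$\frac{1}{Z + p{\left(-18 - 11,-48 \right)}} = \frac{1}{-2228 + \left(-18 - 11\right) \left(1 - -2208\right)} = \frac{1}{-2228 - 29 \left(1 + 2208\right)} = \frac{1}{-2228 - 64061} = \frac{1}{-66289} = - \frac{1}{66289}$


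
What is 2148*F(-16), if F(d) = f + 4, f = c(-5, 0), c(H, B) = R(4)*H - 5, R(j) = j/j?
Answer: -12888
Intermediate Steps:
R(j) = 1
c(H, B) = -5 + H (c(H, B) = 1*H - 5 = H - 5 = -5 + H)
f = -10 (f = -5 - 5 = -10)
F(d) = -6 (F(d) = -10 + 4 = -6)
2148*F(-16) = 2148*(-6) = -12888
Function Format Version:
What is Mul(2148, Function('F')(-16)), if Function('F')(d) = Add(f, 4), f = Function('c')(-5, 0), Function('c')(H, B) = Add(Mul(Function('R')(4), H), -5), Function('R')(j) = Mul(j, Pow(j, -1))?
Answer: -12888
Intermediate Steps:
Function('R')(j) = 1
Function('c')(H, B) = Add(-5, H) (Function('c')(H, B) = Add(Mul(1, H), -5) = Add(H, -5) = Add(-5, H))
f = -10 (f = Add(-5, -5) = -10)
Function('F')(d) = -6 (Function('F')(d) = Add(-10, 4) = -6)
Mul(2148, Function('F')(-16)) = Mul(2148, -6) = -12888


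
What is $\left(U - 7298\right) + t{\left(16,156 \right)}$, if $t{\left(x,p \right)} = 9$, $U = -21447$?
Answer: $-28736$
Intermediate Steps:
$\left(U - 7298\right) + t{\left(16,156 \right)} = \left(-21447 - 7298\right) + 9 = -28745 + 9 = -28736$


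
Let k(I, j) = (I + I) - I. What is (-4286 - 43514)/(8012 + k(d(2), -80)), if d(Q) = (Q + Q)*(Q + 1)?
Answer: -5975/1003 ≈ -5.9571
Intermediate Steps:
d(Q) = 2*Q*(1 + Q) (d(Q) = (2*Q)*(1 + Q) = 2*Q*(1 + Q))
k(I, j) = I (k(I, j) = 2*I - I = I)
(-4286 - 43514)/(8012 + k(d(2), -80)) = (-4286 - 43514)/(8012 + 2*2*(1 + 2)) = -47800/(8012 + 2*2*3) = -47800/(8012 + 12) = -47800/8024 = -47800*1/8024 = -5975/1003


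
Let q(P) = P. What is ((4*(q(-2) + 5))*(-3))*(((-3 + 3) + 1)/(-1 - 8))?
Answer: 4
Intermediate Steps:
((4*(q(-2) + 5))*(-3))*(((-3 + 3) + 1)/(-1 - 8)) = ((4*(-2 + 5))*(-3))*(((-3 + 3) + 1)/(-1 - 8)) = ((4*3)*(-3))*((0 + 1)/(-9)) = (12*(-3))*(1*(-⅑)) = -36*(-⅑) = 4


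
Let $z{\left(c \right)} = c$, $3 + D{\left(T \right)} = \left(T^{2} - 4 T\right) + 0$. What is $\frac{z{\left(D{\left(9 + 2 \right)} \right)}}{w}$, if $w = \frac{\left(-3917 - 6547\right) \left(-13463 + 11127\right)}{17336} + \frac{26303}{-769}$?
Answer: $\frac{123315302}{2292671671} \approx 0.053787$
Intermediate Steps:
$D{\left(T \right)} = -3 + T^{2} - 4 T$ ($D{\left(T \right)} = -3 + \left(\left(T^{2} - 4 T\right) + 0\right) = -3 + \left(T^{2} - 4 T\right) = -3 + T^{2} - 4 T$)
$w = \frac{2292671671}{1666423}$ ($w = \left(-10464\right) \left(-2336\right) \frac{1}{17336} + 26303 \left(- \frac{1}{769}\right) = 24443904 \cdot \frac{1}{17336} - \frac{26303}{769} = \frac{3055488}{2167} - \frac{26303}{769} = \frac{2292671671}{1666423} \approx 1375.8$)
$\frac{z{\left(D{\left(9 + 2 \right)} \right)}}{w} = \frac{-3 + \left(9 + 2\right)^{2} - 4 \left(9 + 2\right)}{\frac{2292671671}{1666423}} = \left(-3 + 11^{2} - 44\right) \frac{1666423}{2292671671} = \left(-3 + 121 - 44\right) \frac{1666423}{2292671671} = 74 \cdot \frac{1666423}{2292671671} = \frac{123315302}{2292671671}$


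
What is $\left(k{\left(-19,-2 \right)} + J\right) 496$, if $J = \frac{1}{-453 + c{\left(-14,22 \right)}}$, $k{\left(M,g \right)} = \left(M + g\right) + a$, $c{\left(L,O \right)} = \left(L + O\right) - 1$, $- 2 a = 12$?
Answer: $- \frac{2986664}{223} \approx -13393.0$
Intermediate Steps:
$a = -6$ ($a = \left(- \frac{1}{2}\right) 12 = -6$)
$c{\left(L,O \right)} = -1 + L + O$
$k{\left(M,g \right)} = -6 + M + g$ ($k{\left(M,g \right)} = \left(M + g\right) - 6 = -6 + M + g$)
$J = - \frac{1}{446}$ ($J = \frac{1}{-453 - -7} = \frac{1}{-453 + 7} = \frac{1}{-446} = - \frac{1}{446} \approx -0.0022422$)
$\left(k{\left(-19,-2 \right)} + J\right) 496 = \left(\left(-6 - 19 - 2\right) - \frac{1}{446}\right) 496 = \left(-27 - \frac{1}{446}\right) 496 = \left(- \frac{12043}{446}\right) 496 = - \frac{2986664}{223}$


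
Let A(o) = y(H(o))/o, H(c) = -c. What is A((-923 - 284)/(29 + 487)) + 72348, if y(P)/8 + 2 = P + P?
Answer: 87312980/1207 ≈ 72339.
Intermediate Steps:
y(P) = -16 + 16*P (y(P) = -16 + 8*(P + P) = -16 + 8*(2*P) = -16 + 16*P)
A(o) = (-16 - 16*o)/o (A(o) = (-16 + 16*(-o))/o = (-16 - 16*o)/o)
A((-923 - 284)/(29 + 487)) + 72348 = (-16 - 16*(29 + 487)/(-923 - 284)) + 72348 = (-16 - 16/((-1207/516))) + 72348 = (-16 - 16/((-1207*1/516))) + 72348 = (-16 - 16/(-1207/516)) + 72348 = (-16 - 16*(-516/1207)) + 72348 = (-16 + 8256/1207) + 72348 = -11056/1207 + 72348 = 87312980/1207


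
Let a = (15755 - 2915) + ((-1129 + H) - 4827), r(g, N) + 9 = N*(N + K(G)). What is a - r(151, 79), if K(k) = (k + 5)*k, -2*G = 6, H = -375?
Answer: 751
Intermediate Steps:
G = -3 (G = -½*6 = -3)
K(k) = k*(5 + k) (K(k) = (5 + k)*k = k*(5 + k))
r(g, N) = -9 + N*(-6 + N) (r(g, N) = -9 + N*(N - 3*(5 - 3)) = -9 + N*(N - 3*2) = -9 + N*(N - 6) = -9 + N*(-6 + N))
a = 6509 (a = (15755 - 2915) + ((-1129 - 375) - 4827) = 12840 + (-1504 - 4827) = 12840 - 6331 = 6509)
a - r(151, 79) = 6509 - (-9 + 79² - 6*79) = 6509 - (-9 + 6241 - 474) = 6509 - 1*5758 = 6509 - 5758 = 751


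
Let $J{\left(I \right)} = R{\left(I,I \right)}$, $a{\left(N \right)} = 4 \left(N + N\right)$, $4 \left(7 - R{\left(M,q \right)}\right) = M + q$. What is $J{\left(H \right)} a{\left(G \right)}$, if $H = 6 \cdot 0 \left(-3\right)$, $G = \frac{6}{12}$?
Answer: $28$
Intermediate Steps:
$R{\left(M,q \right)} = 7 - \frac{M}{4} - \frac{q}{4}$ ($R{\left(M,q \right)} = 7 - \frac{M + q}{4} = 7 - \left(\frac{M}{4} + \frac{q}{4}\right) = 7 - \frac{M}{4} - \frac{q}{4}$)
$G = \frac{1}{2}$ ($G = 6 \cdot \frac{1}{12} = \frac{1}{2} \approx 0.5$)
$a{\left(N \right)} = 8 N$ ($a{\left(N \right)} = 4 \cdot 2 N = 8 N$)
$H = 0$ ($H = 0 \left(-3\right) = 0$)
$J{\left(I \right)} = 7 - \frac{I}{2}$ ($J{\left(I \right)} = 7 - \frac{I}{4} - \frac{I}{4} = 7 - \frac{I}{2}$)
$J{\left(H \right)} a{\left(G \right)} = \left(7 - 0\right) 8 \cdot \frac{1}{2} = \left(7 + 0\right) 4 = 7 \cdot 4 = 28$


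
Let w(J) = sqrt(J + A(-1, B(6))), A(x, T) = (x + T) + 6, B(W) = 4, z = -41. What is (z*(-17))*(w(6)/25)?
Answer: 697*sqrt(15)/25 ≈ 107.98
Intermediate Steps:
A(x, T) = 6 + T + x (A(x, T) = (T + x) + 6 = 6 + T + x)
w(J) = sqrt(9 + J) (w(J) = sqrt(J + (6 + 4 - 1)) = sqrt(J + 9) = sqrt(9 + J))
(z*(-17))*(w(6)/25) = (-41*(-17))*(sqrt(9 + 6)/25) = 697*(sqrt(15)*(1/25)) = 697*(sqrt(15)/25) = 697*sqrt(15)/25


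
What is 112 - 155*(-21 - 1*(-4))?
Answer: 2747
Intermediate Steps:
112 - 155*(-21 - 1*(-4)) = 112 - 155*(-21 + 4) = 112 - 155*(-17) = 112 + 2635 = 2747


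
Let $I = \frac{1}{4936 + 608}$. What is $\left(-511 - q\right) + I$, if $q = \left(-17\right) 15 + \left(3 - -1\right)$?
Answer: $- \frac{1441439}{5544} \approx -260.0$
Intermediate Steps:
$q = -251$ ($q = -255 + \left(3 + 1\right) = -255 + 4 = -251$)
$I = \frac{1}{5544} \approx 0.00018038$
$\left(-511 - q\right) + I = \left(-511 - -251\right) + \frac{1}{5544} = \left(-511 + 251\right) + \frac{1}{5544} = -260 + \frac{1}{5544} = - \frac{1441439}{5544}$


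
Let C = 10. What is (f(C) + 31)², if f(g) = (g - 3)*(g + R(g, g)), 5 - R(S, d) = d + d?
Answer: 16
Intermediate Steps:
R(S, d) = 5 - 2*d (R(S, d) = 5 - (d + d) = 5 - 2*d)
f(g) = (-3 + g)*(5 - g) (f(g) = (g - 3)*(g + (5 - 2*g)) = (-3 + g)*(5 - g))
(f(C) + 31)² = ((-15 - 1*10² + 8*10) + 31)² = ((-15 - 1*100 + 80) + 31)² = ((-15 - 100 + 80) + 31)² = (-35 + 31)² = (-4)² = 16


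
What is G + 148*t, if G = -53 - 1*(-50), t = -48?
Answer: -7107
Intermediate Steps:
G = -3 (G = -53 + 50 = -3)
G + 148*t = -3 + 148*(-48) = -3 - 7104 = -7107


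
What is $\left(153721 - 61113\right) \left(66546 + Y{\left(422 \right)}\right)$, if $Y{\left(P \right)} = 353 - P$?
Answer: $6156302016$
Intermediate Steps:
$\left(153721 - 61113\right) \left(66546 + Y{\left(422 \right)}\right) = \left(153721 - 61113\right) \left(66546 + \left(353 - 422\right)\right) = 92608 \left(66546 + \left(353 - 422\right)\right) = 92608 \left(66546 - 69\right) = 92608 \cdot 66477 = 6156302016$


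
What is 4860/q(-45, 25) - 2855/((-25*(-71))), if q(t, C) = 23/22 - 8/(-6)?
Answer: 113780153/55735 ≈ 2041.4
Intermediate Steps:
q(t, C) = 157/66 (q(t, C) = 23*(1/22) - 8*(-1/6) = 23/22 + 4/3 = 157/66)
4860/q(-45, 25) - 2855/((-25*(-71))) = 4860/(157/66) - 2855/((-25*(-71))) = 4860*(66/157) - 2855/1775 = 320760/157 - 2855*1/1775 = 320760/157 - 571/355 = 113780153/55735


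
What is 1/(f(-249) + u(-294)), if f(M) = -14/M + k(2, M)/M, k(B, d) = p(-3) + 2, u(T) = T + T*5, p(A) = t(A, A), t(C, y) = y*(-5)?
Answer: -83/146413 ≈ -0.00056689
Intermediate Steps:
t(C, y) = -5*y
p(A) = -5*A
u(T) = 6*T (u(T) = T + 5*T = 6*T)
k(B, d) = 17 (k(B, d) = -5*(-3) + 2 = 15 + 2 = 17)
f(M) = 3/M (f(M) = -14/M + 17/M = 3/M)
1/(f(-249) + u(-294)) = 1/(3/(-249) + 6*(-294)) = 1/(3*(-1/249) - 1764) = 1/(-1/83 - 1764) = 1/(-146413/83) = -83/146413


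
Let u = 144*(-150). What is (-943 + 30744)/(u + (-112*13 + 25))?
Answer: -29801/23031 ≈ -1.2940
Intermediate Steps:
u = -21600
(-943 + 30744)/(u + (-112*13 + 25)) = (-943 + 30744)/(-21600 + (-112*13 + 25)) = 29801/(-21600 + (-1456 + 25)) = 29801/(-21600 - 1431) = 29801/(-23031) = 29801*(-1/23031) = -29801/23031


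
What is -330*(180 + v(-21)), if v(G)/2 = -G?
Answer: -73260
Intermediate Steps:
v(G) = -2*G (v(G) = 2*(-G) = -2*G)
-330*(180 + v(-21)) = -330*(180 - 2*(-21)) = -330*(180 + 42) = -330*222 = -73260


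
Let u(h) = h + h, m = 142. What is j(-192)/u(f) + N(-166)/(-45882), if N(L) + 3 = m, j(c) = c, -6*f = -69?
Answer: -8812541/1055286 ≈ -8.3509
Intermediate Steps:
f = 23/2 (f = -⅙*(-69) = 23/2 ≈ 11.500)
N(L) = 139 (N(L) = -3 + 142 = 139)
u(h) = 2*h
j(-192)/u(f) + N(-166)/(-45882) = -192/(2*(23/2)) + 139/(-45882) = -192/23 + 139*(-1/45882) = -192*1/23 - 139/45882 = -192/23 - 139/45882 = -8812541/1055286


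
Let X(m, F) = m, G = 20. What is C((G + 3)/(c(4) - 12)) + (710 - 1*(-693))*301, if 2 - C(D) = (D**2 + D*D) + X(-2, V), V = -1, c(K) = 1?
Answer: 51098089/121 ≈ 4.2230e+5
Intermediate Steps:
C(D) = 4 - 2*D**2 (C(D) = 2 - ((D**2 + D*D) - 2) = 2 - ((D**2 + D**2) - 2) = 2 - (2*D**2 - 2) = 2 - (-2 + 2*D**2) = 2 + (2 - 2*D**2) = 4 - 2*D**2)
C((G + 3)/(c(4) - 12)) + (710 - 1*(-693))*301 = (4 - 2*(20 + 3)**2/(1 - 12)**2) + (710 - 1*(-693))*301 = (4 - 2*(23/(-11))**2) + (710 + 693)*301 = (4 - 2*(23*(-1/11))**2) + 1403*301 = (4 - 2*(-23/11)**2) + 422303 = (4 - 2*529/121) + 422303 = (4 - 1058/121) + 422303 = -574/121 + 422303 = 51098089/121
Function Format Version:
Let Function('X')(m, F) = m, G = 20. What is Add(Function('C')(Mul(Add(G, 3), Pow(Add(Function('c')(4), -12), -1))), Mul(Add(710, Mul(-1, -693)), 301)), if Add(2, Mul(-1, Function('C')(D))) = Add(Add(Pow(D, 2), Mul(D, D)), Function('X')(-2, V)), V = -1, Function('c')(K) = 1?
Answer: Rational(51098089, 121) ≈ 4.2230e+5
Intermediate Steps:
Function('C')(D) = Add(4, Mul(-2, Pow(D, 2))) (Function('C')(D) = Add(2, Mul(-1, Add(Add(Pow(D, 2), Mul(D, D)), -2))) = Add(2, Mul(-1, Add(Add(Pow(D, 2), Pow(D, 2)), -2))) = Add(2, Mul(-1, Add(Mul(2, Pow(D, 2)), -2))) = Add(2, Mul(-1, Add(-2, Mul(2, Pow(D, 2))))) = Add(2, Add(2, Mul(-2, Pow(D, 2)))) = Add(4, Mul(-2, Pow(D, 2))))
Add(Function('C')(Mul(Add(G, 3), Pow(Add(Function('c')(4), -12), -1))), Mul(Add(710, Mul(-1, -693)), 301)) = Add(Add(4, Mul(-2, Pow(Mul(Add(20, 3), Pow(Add(1, -12), -1)), 2))), Mul(Add(710, Mul(-1, -693)), 301)) = Add(Add(4, Mul(-2, Pow(Mul(23, Pow(-11, -1)), 2))), Mul(Add(710, 693), 301)) = Add(Add(4, Mul(-2, Pow(Mul(23, Rational(-1, 11)), 2))), Mul(1403, 301)) = Add(Add(4, Mul(-2, Pow(Rational(-23, 11), 2))), 422303) = Add(Add(4, Mul(-2, Rational(529, 121))), 422303) = Add(Add(4, Rational(-1058, 121)), 422303) = Add(Rational(-574, 121), 422303) = Rational(51098089, 121)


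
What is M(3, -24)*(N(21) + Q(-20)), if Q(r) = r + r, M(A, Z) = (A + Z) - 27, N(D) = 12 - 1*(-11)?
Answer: 816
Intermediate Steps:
N(D) = 23 (N(D) = 12 + 11 = 23)
M(A, Z) = -27 + A + Z
Q(r) = 2*r
M(3, -24)*(N(21) + Q(-20)) = (-27 + 3 - 24)*(23 + 2*(-20)) = -48*(23 - 40) = -48*(-17) = 816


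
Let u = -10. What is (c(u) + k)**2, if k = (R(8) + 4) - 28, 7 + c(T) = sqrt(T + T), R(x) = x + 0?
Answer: 509 - 92*I*sqrt(5) ≈ 509.0 - 205.72*I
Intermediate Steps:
R(x) = x
c(T) = -7 + sqrt(2)*sqrt(T) (c(T) = -7 + sqrt(T + T) = -7 + sqrt(2*T) = -7 + sqrt(2)*sqrt(T))
k = -16 (k = (8 + 4) - 28 = 12 - 28 = -16)
(c(u) + k)**2 = ((-7 + sqrt(2)*sqrt(-10)) - 16)**2 = ((-7 + sqrt(2)*(I*sqrt(10))) - 16)**2 = ((-7 + 2*I*sqrt(5)) - 16)**2 = (-23 + 2*I*sqrt(5))**2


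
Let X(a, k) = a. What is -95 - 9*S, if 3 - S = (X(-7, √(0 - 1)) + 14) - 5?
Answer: -104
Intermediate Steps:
S = 1 (S = 3 - ((-7 + 14) - 5) = 3 - (7 - 5) = 3 - 1*2 = 3 - 2 = 1)
-95 - 9*S = -95 - 9*1 = -95 - 9 = -104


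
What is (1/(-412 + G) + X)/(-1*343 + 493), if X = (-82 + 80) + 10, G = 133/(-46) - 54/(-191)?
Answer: 4855537/91068775 ≈ 0.053317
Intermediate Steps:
G = -22919/8786 (G = 133*(-1/46) - 54*(-1/191) = -133/46 + 54/191 = -22919/8786 ≈ -2.6086)
X = 8 (X = -2 + 10 = 8)
(1/(-412 + G) + X)/(-1*343 + 493) = (1/(-412 - 22919/8786) + 8)/(-1*343 + 493) = (1/(-3642751/8786) + 8)/(-343 + 493) = (-8786/3642751 + 8)/150 = (29133222/3642751)*(1/150) = 4855537/91068775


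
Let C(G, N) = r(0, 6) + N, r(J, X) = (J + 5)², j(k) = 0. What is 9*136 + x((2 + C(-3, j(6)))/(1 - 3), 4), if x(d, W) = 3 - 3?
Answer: 1224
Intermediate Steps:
r(J, X) = (5 + J)²
C(G, N) = 25 + N (C(G, N) = (5 + 0)² + N = 5² + N = 25 + N)
x(d, W) = 0
9*136 + x((2 + C(-3, j(6)))/(1 - 3), 4) = 9*136 + 0 = 1224 + 0 = 1224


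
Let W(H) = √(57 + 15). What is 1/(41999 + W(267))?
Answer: 41999/1763915929 - 6*√2/1763915929 ≈ 2.3805e-5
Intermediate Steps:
W(H) = 6*√2 (W(H) = √72 = 6*√2)
1/(41999 + W(267)) = 1/(41999 + 6*√2)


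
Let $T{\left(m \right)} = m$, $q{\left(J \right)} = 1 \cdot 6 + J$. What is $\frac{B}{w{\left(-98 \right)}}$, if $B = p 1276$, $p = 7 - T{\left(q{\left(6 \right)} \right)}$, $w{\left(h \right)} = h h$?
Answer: $- \frac{1595}{2401} \approx -0.66431$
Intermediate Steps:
$w{\left(h \right)} = h^{2}$
$q{\left(J \right)} = 6 + J$
$p = -5$ ($p = 7 - \left(6 + 6\right) = 7 - 12 = -5$)
$B = -6380$ ($B = \left(-5\right) 1276 = -6380$)
$\frac{B}{w{\left(-98 \right)}} = - \frac{6380}{\left(-98\right)^{2}} = - \frac{6380}{9604} = \left(-6380\right) \frac{1}{9604} = - \frac{1595}{2401}$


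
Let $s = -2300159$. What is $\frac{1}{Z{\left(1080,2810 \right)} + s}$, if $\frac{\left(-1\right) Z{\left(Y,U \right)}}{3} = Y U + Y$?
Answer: $- \frac{1}{11407799} \approx -8.7659 \cdot 10^{-8}$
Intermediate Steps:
$Z{\left(Y,U \right)} = - 3 Y - 3 U Y$ ($Z{\left(Y,U \right)} = - 3 \left(Y U + Y\right) = - 3 \left(U Y + Y\right) = - 3 \left(Y + U Y\right) = - 3 Y - 3 U Y$)
$\frac{1}{Z{\left(1080,2810 \right)} + s} = \frac{1}{\left(-3\right) 1080 \left(1 + 2810\right) - 2300159} = \frac{1}{\left(-3\right) 1080 \cdot 2811 - 2300159} = \frac{1}{-9107640 - 2300159} = \frac{1}{-11407799} = - \frac{1}{11407799}$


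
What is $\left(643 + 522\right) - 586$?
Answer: $579$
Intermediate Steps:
$\left(643 + 522\right) - 586 = 1165 + \left(-1069 + 483\right) = 1165 - 586 = 579$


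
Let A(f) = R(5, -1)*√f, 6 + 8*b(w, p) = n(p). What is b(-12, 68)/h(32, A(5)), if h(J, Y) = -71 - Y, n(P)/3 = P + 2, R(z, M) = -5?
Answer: -3621/9832 - 255*√5/9832 ≈ -0.42628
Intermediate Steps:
n(P) = 6 + 3*P (n(P) = 3*(P + 2) = 3*(2 + P) = 6 + 3*P)
b(w, p) = 3*p/8 (b(w, p) = -¾ + (6 + 3*p)/8 = -¾ + (¾ + 3*p/8) = 3*p/8)
A(f) = -5*√f
b(-12, 68)/h(32, A(5)) = ((3/8)*68)/(-71 - (-5)*√5) = 51/(2*(-71 + 5*√5))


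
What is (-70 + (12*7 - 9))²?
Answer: 25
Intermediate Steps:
(-70 + (12*7 - 9))² = (-70 + (84 - 9))² = (-70 + 75)² = 5² = 25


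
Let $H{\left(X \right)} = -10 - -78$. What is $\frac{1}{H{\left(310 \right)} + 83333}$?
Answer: $\frac{1}{83401} \approx 1.199 \cdot 10^{-5}$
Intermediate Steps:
$H{\left(X \right)} = 68$ ($H{\left(X \right)} = -10 + 78 = 68$)
$\frac{1}{H{\left(310 \right)} + 83333} = \frac{1}{68 + 83333} = \frac{1}{83401}$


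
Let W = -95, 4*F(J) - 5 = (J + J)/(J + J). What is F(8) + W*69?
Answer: -13107/2 ≈ -6553.5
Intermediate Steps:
F(J) = 3/2 (F(J) = 5/4 + ((J + J)/(J + J))/4 = 5/4 + ((2*J)/((2*J)))/4 = 5/4 + ((2*J)*(1/(2*J)))/4 = 5/4 + (¼)*1 = 5/4 + ¼ = 3/2)
F(8) + W*69 = 3/2 - 95*69 = 3/2 - 6555 = -13107/2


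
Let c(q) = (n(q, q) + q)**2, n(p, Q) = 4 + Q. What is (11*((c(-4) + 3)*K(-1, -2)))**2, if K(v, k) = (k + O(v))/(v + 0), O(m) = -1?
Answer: 393129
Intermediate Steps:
K(v, k) = (-1 + k)/v (K(v, k) = (k - 1)/(v + 0) = (-1 + k)/v)
c(q) = (4 + 2*q)**2 (c(q) = ((4 + q) + q)**2 = (4 + 2*q)**2)
(11*((c(-4) + 3)*K(-1, -2)))**2 = (11*((4*(2 - 4)**2 + 3)*((-1 - 2)/(-1))))**2 = (11*((4*(-2)**2 + 3)*(-1*(-3))))**2 = (11*((4*4 + 3)*3))**2 = (11*((16 + 3)*3))**2 = (11*(19*3))**2 = (11*57)**2 = 627**2 = 393129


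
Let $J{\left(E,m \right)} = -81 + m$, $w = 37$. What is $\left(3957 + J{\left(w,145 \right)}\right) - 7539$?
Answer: $-3518$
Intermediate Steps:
$\left(3957 + J{\left(w,145 \right)}\right) - 7539 = \left(3957 + \left(-81 + 145\right)\right) - 7539 = \left(3957 + 64\right) - 7539 = 4021 - 7539 = -3518$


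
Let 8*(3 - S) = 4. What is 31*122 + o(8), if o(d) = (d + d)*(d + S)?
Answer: 3950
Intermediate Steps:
S = 5/2 (S = 3 - ⅛*4 = 3 - ½ = 5/2 ≈ 2.5000)
o(d) = 2*d*(5/2 + d) (o(d) = (d + d)*(d + 5/2) = (2*d)*(5/2 + d) = 2*d*(5/2 + d))
31*122 + o(8) = 31*122 + 8*(5 + 2*8) = 3782 + 8*(5 + 16) = 3782 + 8*21 = 3782 + 168 = 3950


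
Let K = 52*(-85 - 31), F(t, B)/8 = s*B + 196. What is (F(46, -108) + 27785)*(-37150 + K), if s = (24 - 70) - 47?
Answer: -4737281310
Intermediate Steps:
s = -93 (s = -46 - 47 = -93)
F(t, B) = 1568 - 744*B (F(t, B) = 8*(-93*B + 196) = 8*(196 - 93*B) = 1568 - 744*B)
K = -6032 (K = 52*(-116) = -6032)
(F(46, -108) + 27785)*(-37150 + K) = ((1568 - 744*(-108)) + 27785)*(-37150 - 6032) = ((1568 + 80352) + 27785)*(-43182) = (81920 + 27785)*(-43182) = 109705*(-43182) = -4737281310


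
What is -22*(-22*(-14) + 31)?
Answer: -7458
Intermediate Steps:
-22*(-22*(-14) + 31) = -22*(308 + 31) = -22*339 = -7458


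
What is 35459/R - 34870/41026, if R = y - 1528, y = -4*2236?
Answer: -909949787/214812136 ≈ -4.2360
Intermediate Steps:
y = -8944
R = -10472 (R = -8944 - 1528 = -10472)
35459/R - 34870/41026 = 35459/(-10472) - 34870/41026 = 35459*(-1/10472) - 34870*1/41026 = -35459/10472 - 17435/20513 = -909949787/214812136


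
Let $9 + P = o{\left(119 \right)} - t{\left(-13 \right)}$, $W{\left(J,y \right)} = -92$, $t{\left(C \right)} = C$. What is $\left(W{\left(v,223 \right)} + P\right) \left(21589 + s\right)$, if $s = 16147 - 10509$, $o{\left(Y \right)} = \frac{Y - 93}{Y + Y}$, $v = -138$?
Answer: $- \frac{284767193}{119} \approx -2.393 \cdot 10^{6}$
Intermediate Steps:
$o{\left(Y \right)} = \frac{-93 + Y}{2 Y}$
$s = 5638$ ($s = 16147 - 10509 = 5638$)
$P = \frac{489}{119}$ ($P = -9 + \left(\frac{-93 + 119}{2 \cdot 119} - -13\right) = -9 + \left(\frac{1}{2} \cdot \frac{1}{119} \cdot 26 + 13\right) = -9 + \left(\frac{13}{119} + 13\right) = -9 + \frac{1560}{119} = \frac{489}{119} \approx 4.1092$)
$\left(W{\left(v,223 \right)} + P\right) \left(21589 + s\right) = \left(-92 + \frac{489}{119}\right) \left(21589 + 5638\right) = \left(- \frac{10459}{119}\right) 27227 = - \frac{284767193}{119}$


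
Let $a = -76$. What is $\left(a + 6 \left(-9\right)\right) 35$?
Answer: $-4550$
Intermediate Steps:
$\left(a + 6 \left(-9\right)\right) 35 = \left(-76 + 6 \left(-9\right)\right) 35 = \left(-76 - 54\right) 35 = \left(-130\right) 35 = -4550$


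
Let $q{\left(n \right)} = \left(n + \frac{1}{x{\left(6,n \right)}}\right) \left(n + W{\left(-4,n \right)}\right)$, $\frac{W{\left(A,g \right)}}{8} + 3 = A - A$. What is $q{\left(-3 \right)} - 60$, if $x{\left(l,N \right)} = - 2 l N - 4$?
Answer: $\frac{645}{32} \approx 20.156$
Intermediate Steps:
$x{\left(l,N \right)} = -4 - 2 N l$ ($x{\left(l,N \right)} = - 2 N l - 4 = -4 - 2 N l$)
$W{\left(A,g \right)} = -24$ ($W{\left(A,g \right)} = -24 + 8 \left(A - A\right) = -24 + 8 \cdot 0 = -24 + 0 = -24$)
$q{\left(n \right)} = \left(-24 + n\right) \left(n + \frac{1}{-4 - 12 n}\right)$ ($q{\left(n \right)} = \left(n + \frac{1}{-4 - 2 n 6}\right) \left(n - 24\right) = \left(n + \frac{1}{-4 - 12 n}\right) \left(-24 + n\right) = \left(-24 + n\right) \left(n + \frac{1}{-4 - 12 n}\right)$)
$q{\left(-3 \right)} - 60 = \frac{24 - -3 + 4 \left(-3\right) \left(1 + 3 \left(-3\right)\right) \left(-24 - 3\right)}{4 \left(1 + 3 \left(-3\right)\right)} - 60 = \frac{24 + 3 + 4 \left(-3\right) \left(1 - 9\right) \left(-27\right)}{4 \left(1 - 9\right)} - 60 = \frac{24 + 3 + 4 \left(-3\right) \left(-8\right) \left(-27\right)}{4 \left(-8\right)} - 60 = \frac{1}{4} \left(- \frac{1}{8}\right) \left(24 + 3 - 2592\right) - 60 = \frac{1}{4} \left(- \frac{1}{8}\right) \left(-2565\right) - 60 = \frac{2565}{32} - 60 = \frac{645}{32}$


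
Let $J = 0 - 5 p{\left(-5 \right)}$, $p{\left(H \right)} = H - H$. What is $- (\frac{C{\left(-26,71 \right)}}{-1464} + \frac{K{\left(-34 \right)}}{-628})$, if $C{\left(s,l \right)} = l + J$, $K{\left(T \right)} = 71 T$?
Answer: $- \frac{872377}{229848} \approx -3.7955$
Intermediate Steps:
$p{\left(H \right)} = 0$
$J = 0$ ($J = 0 - 0 = 0 + 0 = 0$)
$C{\left(s,l \right)} = l$ ($C{\left(s,l \right)} = l + 0 = l$)
$- (\frac{C{\left(-26,71 \right)}}{-1464} + \frac{K{\left(-34 \right)}}{-628}) = - (\frac{71}{-1464} + \frac{71 \left(-34\right)}{-628}) = - (71 \left(- \frac{1}{1464}\right) - - \frac{1207}{314}) = - (- \frac{71}{1464} + \frac{1207}{314}) = \left(-1\right) \frac{872377}{229848} = - \frac{872377}{229848}$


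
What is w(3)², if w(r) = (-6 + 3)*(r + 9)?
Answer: 1296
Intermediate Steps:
w(r) = -27 - 3*r (w(r) = -3*(9 + r) = -27 - 3*r)
w(3)² = (-27 - 3*3)² = (-27 - 9)² = (-36)² = 1296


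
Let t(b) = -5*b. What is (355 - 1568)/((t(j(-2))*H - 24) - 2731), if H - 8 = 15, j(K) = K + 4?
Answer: 1213/2985 ≈ 0.40637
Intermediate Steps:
j(K) = 4 + K
H = 23 (H = 8 + 15 = 23)
(355 - 1568)/((t(j(-2))*H - 24) - 2731) = (355 - 1568)/((-5*(4 - 2)*23 - 24) - 2731) = -1213/((-5*2*23 - 24) - 2731) = -1213/((-10*23 - 24) - 2731) = -1213/((-230 - 24) - 2731) = -1213/(-254 - 2731) = -1213/(-2985) = -1213*(-1/2985) = 1213/2985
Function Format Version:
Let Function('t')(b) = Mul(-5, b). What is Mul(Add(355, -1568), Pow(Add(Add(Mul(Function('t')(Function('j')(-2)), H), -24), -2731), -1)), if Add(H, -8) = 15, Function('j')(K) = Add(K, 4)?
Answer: Rational(1213, 2985) ≈ 0.40637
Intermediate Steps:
Function('j')(K) = Add(4, K)
H = 23 (H = Add(8, 15) = 23)
Mul(Add(355, -1568), Pow(Add(Add(Mul(Function('t')(Function('j')(-2)), H), -24), -2731), -1)) = Mul(Add(355, -1568), Pow(Add(Add(Mul(Mul(-5, Add(4, -2)), 23), -24), -2731), -1)) = Mul(-1213, Pow(Add(Add(Mul(Mul(-5, 2), 23), -24), -2731), -1)) = Mul(-1213, Pow(Add(Add(Mul(-10, 23), -24), -2731), -1)) = Mul(-1213, Pow(Add(Add(-230, -24), -2731), -1)) = Mul(-1213, Pow(Add(-254, -2731), -1)) = Mul(-1213, Pow(-2985, -1)) = Mul(-1213, Rational(-1, 2985)) = Rational(1213, 2985)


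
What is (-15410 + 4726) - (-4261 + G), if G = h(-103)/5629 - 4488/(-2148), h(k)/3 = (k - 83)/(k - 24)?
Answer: -822180604235/127964057 ≈ -6425.1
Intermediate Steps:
h(k) = 3*(-83 + k)/(-24 + k) (h(k) = 3*((k - 83)/(k - 24)) = 3*((-83 + k)/(-24 + k)) = 3*(-83 + k)/(-24 + k))
G = 267466124/127964057 (G = (3*(-83 - 103)/(-24 - 103))/5629 - 4488/(-2148) = (3*(-186)/(-127))*(1/5629) - 4488*(-1/2148) = (3*(-1/127)*(-186))*(1/5629) + 374/179 = (558/127)*(1/5629) + 374/179 = 558/714883 + 374/179 = 267466124/127964057 ≈ 2.0902)
(-15410 + 4726) - (-4261 + G) = (-15410 + 4726) - (-4261 + 267466124/127964057) = -10684 - 1*(-544987380753/127964057) = -10684 + 544987380753/127964057 = -822180604235/127964057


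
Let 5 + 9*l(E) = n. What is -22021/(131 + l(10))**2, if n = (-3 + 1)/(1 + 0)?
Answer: -1783701/1373584 ≈ -1.2986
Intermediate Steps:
n = -2 (n = -2/1 = -2*1 = -2)
l(E) = -7/9 (l(E) = -5/9 + (1/9)*(-2) = -5/9 - 2/9 = -7/9)
-22021/(131 + l(10))**2 = -22021/(131 - 7/9)**2 = -22021/((1172/9)**2) = -22021/1373584/81 = -22021*81/1373584 = -1783701/1373584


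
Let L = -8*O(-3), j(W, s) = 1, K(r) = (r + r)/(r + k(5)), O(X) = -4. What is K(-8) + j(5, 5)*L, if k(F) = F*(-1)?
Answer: 432/13 ≈ 33.231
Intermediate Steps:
k(F) = -F
K(r) = 2*r/(-5 + r) (K(r) = (r + r)/(r - 1*5) = (2*r)/(r - 5) = (2*r)/(-5 + r) = 2*r/(-5 + r))
L = 32 (L = -8*(-4) = 32)
K(-8) + j(5, 5)*L = 2*(-8)/(-5 - 8) + 1*32 = 2*(-8)/(-13) + 32 = 2*(-8)*(-1/13) + 32 = 16/13 + 32 = 432/13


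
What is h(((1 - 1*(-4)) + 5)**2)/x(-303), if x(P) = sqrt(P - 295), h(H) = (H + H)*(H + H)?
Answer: -20000*I*sqrt(598)/299 ≈ -1635.7*I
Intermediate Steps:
h(H) = 4*H**2 (h(H) = (2*H)*(2*H) = 4*H**2)
x(P) = sqrt(-295 + P)
h(((1 - 1*(-4)) + 5)**2)/x(-303) = (4*(((1 - 1*(-4)) + 5)**2)**2)/(sqrt(-295 - 303)) = (4*(((1 + 4) + 5)**2)**2)/(sqrt(-598)) = (4*((5 + 5)**2)**2)/((I*sqrt(598))) = (4*(10**2)**2)*(-I*sqrt(598)/598) = (4*100**2)*(-I*sqrt(598)/598) = (4*10000)*(-I*sqrt(598)/598) = 40000*(-I*sqrt(598)/598) = -20000*I*sqrt(598)/299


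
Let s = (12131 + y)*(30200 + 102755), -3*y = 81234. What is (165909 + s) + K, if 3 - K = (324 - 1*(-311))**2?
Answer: -1987515698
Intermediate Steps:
y = -27078 (y = -1/3*81234 = -27078)
s = -1987278385 (s = (12131 - 27078)*(30200 + 102755) = -14947*132955 = -1987278385)
K = -403222 (K = 3 - (324 - 1*(-311))**2 = 3 - (324 + 311)**2 = 3 - 1*635**2 = 3 - 1*403225 = 3 - 403225 = -403222)
(165909 + s) + K = (165909 - 1987278385) - 403222 = -1987112476 - 403222 = -1987515698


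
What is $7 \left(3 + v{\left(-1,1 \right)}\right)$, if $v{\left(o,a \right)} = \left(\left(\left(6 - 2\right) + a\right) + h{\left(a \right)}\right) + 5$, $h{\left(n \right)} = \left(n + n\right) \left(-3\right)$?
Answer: $49$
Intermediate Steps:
$h{\left(n \right)} = - 6 n$ ($h{\left(n \right)} = 2 n \left(-3\right) = - 6 n$)
$v{\left(o,a \right)} = 9 - 5 a$ ($v{\left(o,a \right)} = \left(\left(\left(6 - 2\right) + a\right) - 6 a\right) + 5 = \left(\left(4 + a\right) - 6 a\right) + 5 = \left(4 - 5 a\right) + 5 = 9 - 5 a$)
$7 \left(3 + v{\left(-1,1 \right)}\right) = 7 \left(3 + \left(9 - 5\right)\right) = 7 \left(3 + 4\right) = 7 \cdot 7 = 49$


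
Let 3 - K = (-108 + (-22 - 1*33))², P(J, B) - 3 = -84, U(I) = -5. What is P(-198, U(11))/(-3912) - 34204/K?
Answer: 22659649/17321032 ≈ 1.3082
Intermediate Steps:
P(J, B) = -81 (P(J, B) = 3 - 84 = -81)
K = -26566 (K = 3 - (-108 + (-22 - 1*33))² = 3 - (-108 + (-22 - 33))² = 3 - (-108 - 55)² = 3 - 1*(-163)² = 3 - 1*26569 = 3 - 26569 = -26566)
P(-198, U(11))/(-3912) - 34204/K = -81/(-3912) - 34204/(-26566) = -81*(-1/3912) - 34204*(-1/26566) = 27/1304 + 17102/13283 = 22659649/17321032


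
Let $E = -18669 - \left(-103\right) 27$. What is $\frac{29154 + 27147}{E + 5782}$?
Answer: $- \frac{56301}{10106} \approx -5.571$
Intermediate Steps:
$E = -15888$ ($E = -18669 - -2781 = -18669 + 2781 = -15888$)
$\frac{29154 + 27147}{E + 5782} = \frac{29154 + 27147}{-15888 + 5782} = \frac{56301}{-10106} = 56301 \left(- \frac{1}{10106}\right) = - \frac{56301}{10106}$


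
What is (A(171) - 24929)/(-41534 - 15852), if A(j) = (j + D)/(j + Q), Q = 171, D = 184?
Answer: 1217909/2803716 ≈ 0.43439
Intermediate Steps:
A(j) = (184 + j)/(171 + j) (A(j) = (j + 184)/(j + 171) = (184 + j)/(171 + j))
(A(171) - 24929)/(-41534 - 15852) = ((184 + 171)/(171 + 171) - 24929)/(-41534 - 15852) = (355/342 - 24929)/(-57386) = ((1/342)*355 - 24929)*(-1/57386) = (355/342 - 24929)*(-1/57386) = -8525363/342*(-1/57386) = 1217909/2803716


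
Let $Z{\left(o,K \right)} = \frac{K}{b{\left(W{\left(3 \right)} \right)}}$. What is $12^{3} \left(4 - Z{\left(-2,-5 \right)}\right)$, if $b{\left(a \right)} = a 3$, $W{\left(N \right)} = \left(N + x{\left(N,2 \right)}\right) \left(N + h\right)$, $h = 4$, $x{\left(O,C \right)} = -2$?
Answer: $\frac{51264}{7} \approx 7323.4$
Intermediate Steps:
$W{\left(N \right)} = \left(-2 + N\right) \left(4 + N\right)$ ($W{\left(N \right)} = \left(N - 2\right) \left(N + 4\right) = \left(-2 + N\right) \left(4 + N\right)$)
$b{\left(a \right)} = 3 a$
$Z{\left(o,K \right)} = \frac{K}{21}$ ($Z{\left(o,K \right)} = \frac{K}{3 \left(-8 + 3^{2} + 2 \cdot 3\right)} = \frac{K}{3 \left(-8 + 9 + 6\right)} = \frac{K}{3 \cdot 7} = \frac{K}{21}$)
$12^{3} \left(4 - Z{\left(-2,-5 \right)}\right) = 12^{3} \left(4 - \frac{1}{21} \left(-5\right)\right) = 1728 \left(4 - - \frac{5}{21}\right) = 1728 \left(4 + \frac{5}{21}\right) = 1728 \cdot \frac{89}{21} = \frac{51264}{7}$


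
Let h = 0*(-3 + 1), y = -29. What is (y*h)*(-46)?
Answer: 0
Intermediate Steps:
h = 0 (h = 0*(-2) = 0)
(y*h)*(-46) = -29*0*(-46) = 0*(-46) = 0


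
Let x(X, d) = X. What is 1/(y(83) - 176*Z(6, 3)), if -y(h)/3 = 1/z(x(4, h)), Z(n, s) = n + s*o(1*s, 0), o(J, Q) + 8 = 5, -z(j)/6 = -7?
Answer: 14/7391 ≈ 0.0018942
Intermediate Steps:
z(j) = 42 (z(j) = -6*(-7) = 42)
o(J, Q) = -3 (o(J, Q) = -8 + 5 = -3)
Z(n, s) = n - 3*s (Z(n, s) = n + s*(-3) = n - 3*s)
y(h) = -1/14 (y(h) = -3/42 = -3*1/42 = -1/14)
1/(y(83) - 176*Z(6, 3)) = 1/(-1/14 - 176*(6 - 3*3)) = 1/(-1/14 - 176*(6 - 9)) = 1/(-1/14 - 176*(-3)) = 1/(-1/14 + 528) = 1/(7391/14) = 14/7391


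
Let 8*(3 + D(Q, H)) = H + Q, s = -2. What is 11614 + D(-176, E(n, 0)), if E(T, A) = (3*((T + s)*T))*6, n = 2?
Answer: 11589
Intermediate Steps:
E(T, A) = 18*T*(-2 + T) (E(T, A) = (3*((T - 2)*T))*6 = (3*((-2 + T)*T))*6 = (3*(T*(-2 + T)))*6 = (3*T*(-2 + T))*6 = 18*T*(-2 + T))
D(Q, H) = -3 + H/8 + Q/8 (D(Q, H) = -3 + (H + Q)/8 = -3 + (H/8 + Q/8) = -3 + H/8 + Q/8)
11614 + D(-176, E(n, 0)) = 11614 + (-3 + (18*2*(-2 + 2))/8 + (⅛)*(-176)) = 11614 + (-3 + (18*2*0)/8 - 22) = 11614 + (-3 + (⅛)*0 - 22) = 11614 + (-3 + 0 - 22) = 11614 - 25 = 11589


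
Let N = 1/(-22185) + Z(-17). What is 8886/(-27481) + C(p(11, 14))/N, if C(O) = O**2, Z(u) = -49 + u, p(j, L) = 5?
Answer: -28252628571/40237982491 ≈ -0.70214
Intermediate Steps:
N = -1464211/22185 (N = 1/(-22185) + (-49 - 17) = -1/22185 - 66 = -1464211/22185 ≈ -66.000)
8886/(-27481) + C(p(11, 14))/N = 8886/(-27481) + 5**2/(-1464211/22185) = 8886*(-1/27481) + 25*(-22185/1464211) = -8886/27481 - 554625/1464211 = -28252628571/40237982491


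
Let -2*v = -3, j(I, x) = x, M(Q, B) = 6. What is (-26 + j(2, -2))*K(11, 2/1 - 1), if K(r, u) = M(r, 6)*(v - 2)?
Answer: 84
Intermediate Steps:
v = 3/2 (v = -½*(-3) = 3/2 ≈ 1.5000)
K(r, u) = -3 (K(r, u) = 6*(3/2 - 2) = 6*(-½) = -3)
(-26 + j(2, -2))*K(11, 2/1 - 1) = (-26 - 2)*(-3) = -28*(-3) = 84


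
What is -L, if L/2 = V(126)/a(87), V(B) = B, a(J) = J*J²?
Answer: -28/73167 ≈ -0.00038269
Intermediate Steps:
a(J) = J³
L = 28/73167 (L = 2*(126/(87³)) = 2*(126/658503) = 2*(126*(1/658503)) = 2*(14/73167) = 28/73167 ≈ 0.00038269)
-L = -1*28/73167 = -28/73167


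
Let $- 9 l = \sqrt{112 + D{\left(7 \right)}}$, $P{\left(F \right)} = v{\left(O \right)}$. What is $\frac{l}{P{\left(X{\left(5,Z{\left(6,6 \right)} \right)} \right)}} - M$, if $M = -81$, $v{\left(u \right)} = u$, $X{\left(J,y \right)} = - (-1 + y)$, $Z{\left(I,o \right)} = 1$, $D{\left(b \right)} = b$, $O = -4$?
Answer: $81 + \frac{\sqrt{119}}{36} \approx 81.303$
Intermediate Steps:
$X{\left(J,y \right)} = 1 - y$
$P{\left(F \right)} = -4$
$l = - \frac{\sqrt{119}}{9}$ ($l = - \frac{\sqrt{112 + 7}}{9} = - \frac{\sqrt{119}}{9} \approx -1.2121$)
$\frac{l}{P{\left(X{\left(5,Z{\left(6,6 \right)} \right)} \right)}} - M = \frac{\left(- \frac{1}{9}\right) \sqrt{119}}{-4} - -81 = - \frac{\sqrt{119}}{9} \left(- \frac{1}{4}\right) + 81 = \frac{\sqrt{119}}{36} + 81 = 81 + \frac{\sqrt{119}}{36}$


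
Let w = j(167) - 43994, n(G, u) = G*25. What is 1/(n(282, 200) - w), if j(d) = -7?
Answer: 1/51051 ≈ 1.9588e-5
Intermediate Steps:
n(G, u) = 25*G
w = -44001 (w = -7 - 43994 = -44001)
1/(n(282, 200) - w) = 1/(25*282 - 1*(-44001)) = 1/(7050 + 44001) = 1/51051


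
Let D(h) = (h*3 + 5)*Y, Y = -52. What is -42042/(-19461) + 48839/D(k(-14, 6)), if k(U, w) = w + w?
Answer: -22072365/1063868 ≈ -20.747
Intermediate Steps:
k(U, w) = 2*w
D(h) = -260 - 156*h (D(h) = (h*3 + 5)*(-52) = (3*h + 5)*(-52) = (5 + 3*h)*(-52) = -260 - 156*h)
-42042/(-19461) + 48839/D(k(-14, 6)) = -42042/(-19461) + 48839/(-260 - 312*6) = -42042*(-1/19461) + 48839/(-260 - 156*12) = 1078/499 + 48839/(-260 - 1872) = 1078/499 + 48839/(-2132) = 1078/499 + 48839*(-1/2132) = 1078/499 - 48839/2132 = -22072365/1063868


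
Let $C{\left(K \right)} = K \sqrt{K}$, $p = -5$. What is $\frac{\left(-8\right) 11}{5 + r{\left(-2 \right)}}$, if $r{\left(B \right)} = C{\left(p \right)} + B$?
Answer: $- \frac{132}{67} - \frac{220 i \sqrt{5}}{67} \approx -1.9701 - 7.3423 i$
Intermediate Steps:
$C{\left(K \right)} = K^{\frac{3}{2}}$
$r{\left(B \right)} = B - 5 i \sqrt{5}$ ($r{\left(B \right)} = \left(-5\right)^{\frac{3}{2}} + B = - 5 i \sqrt{5} + B = B - 5 i \sqrt{5}$)
$\frac{\left(-8\right) 11}{5 + r{\left(-2 \right)}} = \frac{\left(-8\right) 11}{5 - \left(2 + 5 i \sqrt{5}\right)} = - \frac{88}{3 - 5 i \sqrt{5}}$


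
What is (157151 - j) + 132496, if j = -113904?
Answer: 403551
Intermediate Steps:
(157151 - j) + 132496 = (157151 - 1*(-113904)) + 132496 = (157151 + 113904) + 132496 = 271055 + 132496 = 403551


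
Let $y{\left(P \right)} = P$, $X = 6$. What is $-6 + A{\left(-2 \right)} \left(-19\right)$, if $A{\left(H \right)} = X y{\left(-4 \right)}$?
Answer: $450$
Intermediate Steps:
$A{\left(H \right)} = -24$ ($A{\left(H \right)} = 6 \left(-4\right) = -24$)
$-6 + A{\left(-2 \right)} \left(-19\right) = -6 - -456 = -6 + 456 = 450$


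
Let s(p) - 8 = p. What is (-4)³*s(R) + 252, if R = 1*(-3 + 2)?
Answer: -196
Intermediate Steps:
R = -1 (R = 1*(-1) = -1)
s(p) = 8 + p
(-4)³*s(R) + 252 = (-4)³*(8 - 1) + 252 = -64*7 + 252 = -448 + 252 = -196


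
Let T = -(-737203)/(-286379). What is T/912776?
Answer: -737203/261399878104 ≈ -2.8202e-6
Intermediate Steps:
T = -737203/286379 (T = -(-737203)*(-1)/286379 = -1*737203/286379 = -737203/286379 ≈ -2.5742)
T/912776 = -737203/286379/912776 = -737203/286379*1/912776 = -737203/261399878104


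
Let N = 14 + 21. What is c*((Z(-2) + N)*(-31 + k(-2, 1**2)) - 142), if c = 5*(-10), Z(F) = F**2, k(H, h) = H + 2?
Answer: 67550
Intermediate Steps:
k(H, h) = 2 + H
N = 35
c = -50
c*((Z(-2) + N)*(-31 + k(-2, 1**2)) - 142) = -50*(((-2)**2 + 35)*(-31 + (2 - 2)) - 142) = -50*((4 + 35)*(-31 + 0) - 142) = -50*(39*(-31) - 142) = -50*(-1209 - 142) = -50*(-1351) = 67550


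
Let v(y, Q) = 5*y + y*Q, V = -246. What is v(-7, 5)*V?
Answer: 17220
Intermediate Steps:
v(y, Q) = 5*y + Q*y
v(-7, 5)*V = -7*(5 + 5)*(-246) = -7*10*(-246) = -70*(-246) = 17220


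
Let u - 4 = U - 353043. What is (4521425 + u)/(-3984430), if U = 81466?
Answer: -68546/64265 ≈ -1.0666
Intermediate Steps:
u = -271573 (u = 4 + (81466 - 353043) = 4 - 271577 = -271573)
(4521425 + u)/(-3984430) = (4521425 - 271573)/(-3984430) = 4249852*(-1/3984430) = -68546/64265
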